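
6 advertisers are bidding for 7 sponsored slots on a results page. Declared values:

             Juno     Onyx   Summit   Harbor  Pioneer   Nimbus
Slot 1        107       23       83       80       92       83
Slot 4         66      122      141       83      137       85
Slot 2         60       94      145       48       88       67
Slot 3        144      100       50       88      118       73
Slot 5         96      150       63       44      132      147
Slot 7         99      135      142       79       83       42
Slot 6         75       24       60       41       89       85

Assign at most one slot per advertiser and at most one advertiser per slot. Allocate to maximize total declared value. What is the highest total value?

Maximum total: $788

This is the linear assignment problem.
Optimal: Juno→Slot 3 ($144), Onyx→Slot 7 ($135), Summit→Slot 2 ($145), Harbor→Slot 1 ($80), Pioneer→Slot 4 ($137), Nimbus→Slot 5 ($147) — total 144+135+145+80+137+147 = $788.
Swapping Harbor↔Nimbus (Harbor→Slot 5 $44, Nimbus→Slot 1 $83) loses 100.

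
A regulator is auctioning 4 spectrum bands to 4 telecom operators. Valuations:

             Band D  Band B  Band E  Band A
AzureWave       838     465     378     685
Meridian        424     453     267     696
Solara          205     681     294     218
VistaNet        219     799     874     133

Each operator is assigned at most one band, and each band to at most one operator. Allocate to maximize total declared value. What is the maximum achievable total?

This is the linear assignment problem.
Optimal: AzureWave→Band D ($838M), Meridian→Band A ($696M), Solara→Band B ($681M), VistaNet→Band E ($874M) — total 838+696+681+874 = $3089M.
Column-greedy (each band in turn goes to its best remaining operator) gives $2627M, worse by 462.
Next-best assignment: AzureWave→Band A, Meridian→Band D, Solara→Band B, VistaNet→Band E = $2664M.
Swapping VistaNet↔Meridian (VistaNet→Band A $133M, Meridian→Band E $267M) loses 1170.

Maximum total: $3089M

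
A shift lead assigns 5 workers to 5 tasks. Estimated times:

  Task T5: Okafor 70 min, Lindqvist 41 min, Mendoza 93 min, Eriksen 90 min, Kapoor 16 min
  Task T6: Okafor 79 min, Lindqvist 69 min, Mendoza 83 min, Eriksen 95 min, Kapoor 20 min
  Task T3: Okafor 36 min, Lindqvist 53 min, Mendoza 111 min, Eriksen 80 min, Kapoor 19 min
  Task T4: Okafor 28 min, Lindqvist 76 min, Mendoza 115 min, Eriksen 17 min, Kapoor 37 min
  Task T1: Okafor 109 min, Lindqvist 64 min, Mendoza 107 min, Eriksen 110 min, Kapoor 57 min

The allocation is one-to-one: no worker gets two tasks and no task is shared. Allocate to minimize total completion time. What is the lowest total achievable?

Minimum total: 216 min

Optimal: Okafor→Task T3 (36 min), Lindqvist→Task T1 (64 min), Mendoza→Task T6 (83 min), Eriksen→Task T4 (17 min), Kapoor→Task T5 (16 min) — total 36+64+83+17+16 = 216 min.
Column-greedy (each task in turn goes to its cheapest remaining worker) gives 245 min, worse by 29.
Next-best assignment: Okafor→Task T3, Lindqvist→Task T5, Mendoza→Task T1, Eriksen→Task T4, Kapoor→Task T6 = 221 min.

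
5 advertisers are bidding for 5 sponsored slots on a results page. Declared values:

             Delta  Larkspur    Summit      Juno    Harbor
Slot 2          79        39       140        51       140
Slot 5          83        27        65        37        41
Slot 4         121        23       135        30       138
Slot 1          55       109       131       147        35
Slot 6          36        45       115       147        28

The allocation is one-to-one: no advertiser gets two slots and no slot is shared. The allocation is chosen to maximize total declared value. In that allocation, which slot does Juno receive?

Optimal: Delta→Slot 5 ($83), Larkspur→Slot 1 ($109), Summit→Slot 2 ($140), Juno→Slot 6 ($147), Harbor→Slot 4 ($138) — total 83+109+140+147+138 = $617.
Next-best assignment: Delta→Slot 5, Larkspur→Slot 1, Summit→Slot 4, Juno→Slot 6, Harbor→Slot 2 = $614.
No other one-to-one assignment exceeds $617.
Juno's own top slot is Slot 1 ($147), but forcing Juno→Slot 1 and reassigning the rest optimally gives only $553 — worse by 64.

Juno receives Slot 6.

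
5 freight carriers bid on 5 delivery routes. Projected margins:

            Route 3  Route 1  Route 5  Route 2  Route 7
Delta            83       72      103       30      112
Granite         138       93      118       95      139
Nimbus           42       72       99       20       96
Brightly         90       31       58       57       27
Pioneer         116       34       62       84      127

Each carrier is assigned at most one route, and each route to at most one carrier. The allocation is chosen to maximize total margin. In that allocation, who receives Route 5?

Delta receives Route 5.

This is the linear assignment problem.
Optimal: Delta→Route 5 ($103k), Granite→Route 3 ($138k), Nimbus→Route 1 ($72k), Brightly→Route 2 ($57k), Pioneer→Route 7 ($127k) — total 103+138+72+57+127 = $497k.
Max-entry greedy (repeatedly take the single best remaining cell) gives $487k, worse by 10.
Swapping Delta↔Granite (Delta→Route 3 $83k, Granite→Route 5 $118k) loses 40.
Checked against all permutations: $497k is optimal.
Delta's own top route is Route 7 ($112k), but forcing Delta→Route 7 and reassigning the rest optimally gives only $478k — worse by 19.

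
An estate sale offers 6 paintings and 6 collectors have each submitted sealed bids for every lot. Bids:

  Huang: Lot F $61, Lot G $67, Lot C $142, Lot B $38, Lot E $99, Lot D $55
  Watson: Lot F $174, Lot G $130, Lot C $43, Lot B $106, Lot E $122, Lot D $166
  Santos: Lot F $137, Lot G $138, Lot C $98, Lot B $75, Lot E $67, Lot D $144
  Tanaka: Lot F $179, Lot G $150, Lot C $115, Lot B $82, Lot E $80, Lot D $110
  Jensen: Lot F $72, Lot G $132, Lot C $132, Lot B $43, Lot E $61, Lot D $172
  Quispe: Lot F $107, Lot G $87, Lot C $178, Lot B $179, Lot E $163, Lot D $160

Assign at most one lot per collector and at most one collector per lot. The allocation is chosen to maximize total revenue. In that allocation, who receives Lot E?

Watson receives Lot E.

This is the linear assignment problem.
Optimal: Huang→Lot C ($142), Watson→Lot E ($122), Santos→Lot G ($138), Tanaka→Lot F ($179), Jensen→Lot D ($172), Quispe→Lot B ($179) — total 142+122+138+179+172+179 = $932.
Watson's own top lot is Lot F ($174), but forcing Watson→Lot F and reassigning the rest optimally gives only $885 — worse by 47.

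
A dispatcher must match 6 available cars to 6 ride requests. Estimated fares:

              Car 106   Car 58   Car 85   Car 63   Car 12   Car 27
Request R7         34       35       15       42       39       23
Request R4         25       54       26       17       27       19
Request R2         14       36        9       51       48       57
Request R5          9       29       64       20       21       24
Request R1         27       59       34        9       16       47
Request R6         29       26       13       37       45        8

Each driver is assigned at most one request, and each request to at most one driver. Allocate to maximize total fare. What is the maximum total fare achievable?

Max total: $295

Optimal: Car 106→Request R7 ($34), Car 58→Request R4 ($54), Car 85→Request R5 ($64), Car 63→Request R2 ($51), Car 12→Request R6 ($45), Car 27→Request R1 ($47) — total 34+54+64+51+45+47 = $295.
Max-entry greedy (repeatedly take the single best remaining cell) gives $292, worse by 3.
Next-best assignment: Car 106→Request R4, Car 58→Request R1, Car 85→Request R5, Car 63→Request R7, Car 12→Request R6, Car 27→Request R2 = $292.
No other one-to-one assignment exceeds $295.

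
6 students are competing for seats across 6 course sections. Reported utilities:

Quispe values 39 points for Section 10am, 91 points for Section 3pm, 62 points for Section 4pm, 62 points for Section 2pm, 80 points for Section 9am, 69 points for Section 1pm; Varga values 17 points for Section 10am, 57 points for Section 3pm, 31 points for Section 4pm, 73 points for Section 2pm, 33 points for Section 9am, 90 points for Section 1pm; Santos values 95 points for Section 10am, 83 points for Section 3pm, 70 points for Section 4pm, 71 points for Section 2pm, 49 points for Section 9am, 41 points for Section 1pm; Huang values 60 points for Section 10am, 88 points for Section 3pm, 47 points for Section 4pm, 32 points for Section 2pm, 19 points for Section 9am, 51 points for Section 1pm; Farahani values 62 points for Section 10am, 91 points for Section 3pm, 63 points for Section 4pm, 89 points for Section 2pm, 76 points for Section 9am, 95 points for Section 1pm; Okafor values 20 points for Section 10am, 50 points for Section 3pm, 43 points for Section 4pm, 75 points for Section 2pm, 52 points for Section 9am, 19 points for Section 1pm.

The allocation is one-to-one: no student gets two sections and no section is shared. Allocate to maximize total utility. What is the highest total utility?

Optimal: Quispe→Section 9am (80 points), Varga→Section 1pm (90 points), Santos→Section 10am (95 points), Huang→Section 3pm (88 points), Farahani→Section 4pm (63 points), Okafor→Section 2pm (75 points) — total 80+90+95+88+63+75 = 491 points.
Max-entry greedy (repeatedly take the single best remaining cell) gives 436 points, worse by 55.
Next-best assignment: Quispe→Section 4pm, Varga→Section 1pm, Santos→Section 10am, Huang→Section 3pm, Farahani→Section 9am, Okafor→Section 2pm = 486 points.

Maximum total: 491 points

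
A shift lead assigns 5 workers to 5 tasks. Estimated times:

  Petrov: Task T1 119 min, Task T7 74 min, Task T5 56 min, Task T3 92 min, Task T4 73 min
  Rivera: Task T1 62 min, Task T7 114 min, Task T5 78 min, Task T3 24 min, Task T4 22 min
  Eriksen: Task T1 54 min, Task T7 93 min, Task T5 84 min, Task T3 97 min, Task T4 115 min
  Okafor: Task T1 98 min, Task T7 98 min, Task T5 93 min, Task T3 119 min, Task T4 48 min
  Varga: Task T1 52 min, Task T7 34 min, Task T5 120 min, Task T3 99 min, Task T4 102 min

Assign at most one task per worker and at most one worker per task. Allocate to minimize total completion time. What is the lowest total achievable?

Minimum total: 216 min

Treat this as an assignment problem: match each worker to one task.
Optimal: Petrov→Task T5 (56 min), Rivera→Task T3 (24 min), Eriksen→Task T1 (54 min), Okafor→Task T4 (48 min), Varga→Task T7 (34 min) — total 56+24+54+48+34 = 216 min.
Column-greedy (each task in turn goes to its cheapest remaining worker) gives 349 min, worse by 133.
Next-best assignment: Petrov→Task T5, Rivera→Task T3, Eriksen→Task T7, Okafor→Task T4, Varga→Task T1 = 273 min.
Every other assignment is strictly worse.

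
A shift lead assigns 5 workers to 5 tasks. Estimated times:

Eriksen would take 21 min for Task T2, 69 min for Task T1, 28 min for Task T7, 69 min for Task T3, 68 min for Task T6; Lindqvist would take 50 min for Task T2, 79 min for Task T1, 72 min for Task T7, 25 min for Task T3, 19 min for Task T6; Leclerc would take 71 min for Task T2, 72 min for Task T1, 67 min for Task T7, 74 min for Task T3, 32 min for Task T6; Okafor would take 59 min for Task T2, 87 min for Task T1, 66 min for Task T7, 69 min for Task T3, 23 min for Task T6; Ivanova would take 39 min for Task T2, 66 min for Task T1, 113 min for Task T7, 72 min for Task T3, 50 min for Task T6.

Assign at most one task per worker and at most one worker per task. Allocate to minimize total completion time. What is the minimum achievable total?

Min total: 187 min

Optimal: Eriksen→Task T7 (28 min), Lindqvist→Task T3 (25 min), Leclerc→Task T1 (72 min), Okafor→Task T6 (23 min), Ivanova→Task T2 (39 min) — total 28+25+72+23+39 = 187 min.
Column-greedy (each task in turn goes to its cheapest remaining worker) gives 210 min, worse by 23.
Swapping Lindqvist↔Leclerc (Lindqvist→Task T1 79 min, Leclerc→Task T3 74 min) adds 56.
Every other assignment is strictly worse.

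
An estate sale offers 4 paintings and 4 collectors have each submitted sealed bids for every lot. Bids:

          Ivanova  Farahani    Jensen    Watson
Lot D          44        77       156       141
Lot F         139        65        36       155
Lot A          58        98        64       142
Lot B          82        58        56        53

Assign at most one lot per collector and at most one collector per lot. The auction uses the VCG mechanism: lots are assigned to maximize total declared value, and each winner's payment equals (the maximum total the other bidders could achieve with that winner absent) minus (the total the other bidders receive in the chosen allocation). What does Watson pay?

Efficient allocation: Ivanova→Lot F ($139), Farahani→Lot B ($58), Jensen→Lot D ($156), Watson→Lot A ($142); total welfare W = $495.
Watson receives Lot A at value $142, so the others get W − 142 = $353.
Without Watson: best allocation of the remaining 3 bidders over all 4 lots is Ivanova→Lot F ($139), Farahani→Lot A ($98), Jensen→Lot D ($156), total $393.
VCG payment = (others' best without Watson) − (others' welfare with Watson) = 393 − 353 = $40.

Watson pays $40.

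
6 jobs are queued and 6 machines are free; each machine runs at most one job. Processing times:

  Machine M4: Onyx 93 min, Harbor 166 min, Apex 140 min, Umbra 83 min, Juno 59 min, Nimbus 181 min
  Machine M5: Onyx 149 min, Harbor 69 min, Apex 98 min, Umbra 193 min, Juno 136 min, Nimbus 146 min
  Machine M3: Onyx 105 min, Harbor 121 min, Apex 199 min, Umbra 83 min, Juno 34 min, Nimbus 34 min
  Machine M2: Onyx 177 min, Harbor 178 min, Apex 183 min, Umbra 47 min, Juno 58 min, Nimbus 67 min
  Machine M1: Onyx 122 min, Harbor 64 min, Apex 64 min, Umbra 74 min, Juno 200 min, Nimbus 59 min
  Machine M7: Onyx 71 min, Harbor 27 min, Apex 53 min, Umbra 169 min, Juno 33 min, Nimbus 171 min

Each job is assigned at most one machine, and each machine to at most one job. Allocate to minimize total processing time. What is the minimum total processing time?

Min total: 340 min

Treat this as an assignment problem: match each job to one machine.
Optimal: Onyx→Machine M4 (93 min), Harbor→Machine M5 (69 min), Apex→Machine M1 (64 min), Umbra→Machine M2 (47 min), Juno→Machine M7 (33 min), Nimbus→Machine M3 (34 min) — total 93+69+64+47+33+34 = 340 min.
Row-greedy (each job in turn takes its cheapest remaining machine) gives 495 min, worse by 155.
Next-best assignment: Onyx→Machine M7, Harbor→Machine M5, Apex→Machine M1, Umbra→Machine M2, Juno→Machine M4, Nimbus→Machine M3 = 344 min.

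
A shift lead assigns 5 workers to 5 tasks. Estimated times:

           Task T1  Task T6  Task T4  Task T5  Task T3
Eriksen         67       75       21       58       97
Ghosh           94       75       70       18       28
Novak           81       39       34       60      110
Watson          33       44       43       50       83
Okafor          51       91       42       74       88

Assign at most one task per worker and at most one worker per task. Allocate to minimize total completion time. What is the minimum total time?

Min total: 189 min

Optimal: Eriksen→Task T4 (21 min), Ghosh→Task T3 (28 min), Novak→Task T6 (39 min), Watson→Task T5 (50 min), Okafor→Task T1 (51 min) — total 21+28+39+50+51 = 189 min.
Column-greedy (each task in turn goes to its cheapest remaining worker) gives 199 min, worse by 10.
Next-best assignment: Eriksen→Task T4, Ghosh→Task T3, Novak→Task T6, Watson→Task T1, Okafor→Task T5 = 195 min.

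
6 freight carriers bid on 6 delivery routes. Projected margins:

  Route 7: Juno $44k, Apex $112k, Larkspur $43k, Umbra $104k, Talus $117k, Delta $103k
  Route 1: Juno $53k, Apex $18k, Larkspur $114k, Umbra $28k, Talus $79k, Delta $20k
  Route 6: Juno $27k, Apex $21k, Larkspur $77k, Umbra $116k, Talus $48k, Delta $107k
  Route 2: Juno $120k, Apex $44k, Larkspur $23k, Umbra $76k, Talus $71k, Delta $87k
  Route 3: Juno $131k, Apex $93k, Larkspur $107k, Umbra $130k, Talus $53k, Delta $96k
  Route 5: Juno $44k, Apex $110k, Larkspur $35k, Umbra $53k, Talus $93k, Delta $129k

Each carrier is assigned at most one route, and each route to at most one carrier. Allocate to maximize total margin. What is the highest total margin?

Optimal: Juno→Route 2 ($120k), Apex→Route 5 ($110k), Larkspur→Route 1 ($114k), Umbra→Route 3 ($130k), Talus→Route 7 ($117k), Delta→Route 6 ($107k) — total 120+110+114+130+117+107 = $698k.
Next-best assignment: Juno→Route 2, Apex→Route 3, Larkspur→Route 1, Umbra→Route 6, Talus→Route 7, Delta→Route 5 = $689k.

Maximum total: $698k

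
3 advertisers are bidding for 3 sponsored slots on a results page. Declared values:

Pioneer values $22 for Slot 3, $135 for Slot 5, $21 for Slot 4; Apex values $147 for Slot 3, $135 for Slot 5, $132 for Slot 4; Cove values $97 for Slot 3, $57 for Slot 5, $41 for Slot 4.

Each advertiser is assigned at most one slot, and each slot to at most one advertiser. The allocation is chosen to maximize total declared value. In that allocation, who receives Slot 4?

Optimal: Pioneer→Slot 5 ($135), Apex→Slot 4 ($132), Cove→Slot 3 ($97) — total 135+132+97 = $364.
Max-entry greedy (repeatedly take the single best remaining cell) gives $323, worse by 41.
Next-best assignment: Pioneer→Slot 5, Apex→Slot 3, Cove→Slot 4 = $323.
Swapping Apex↔Cove (Apex→Slot 3 $147, Cove→Slot 4 $41) loses 41.
Checked against all permutations: $364 is optimal.
Apex's own top slot is Slot 3 ($147), but forcing Apex→Slot 3 and reassigning the rest optimally gives only $323 — worse by 41.

Apex receives Slot 4.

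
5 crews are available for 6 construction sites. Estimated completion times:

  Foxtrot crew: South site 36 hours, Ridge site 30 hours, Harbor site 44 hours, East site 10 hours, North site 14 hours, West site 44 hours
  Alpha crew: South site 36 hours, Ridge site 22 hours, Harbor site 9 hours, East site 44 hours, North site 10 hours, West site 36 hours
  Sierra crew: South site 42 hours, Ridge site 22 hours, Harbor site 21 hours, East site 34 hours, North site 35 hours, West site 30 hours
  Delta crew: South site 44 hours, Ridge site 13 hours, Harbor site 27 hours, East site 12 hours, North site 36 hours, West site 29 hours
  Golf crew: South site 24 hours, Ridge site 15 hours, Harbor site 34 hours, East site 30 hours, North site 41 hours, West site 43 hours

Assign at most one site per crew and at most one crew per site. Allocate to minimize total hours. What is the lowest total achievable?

Min total: 78 hours

Optimal: Foxtrot crew→East site (10 hours), Alpha crew→North site (10 hours), Sierra crew→Harbor site (21 hours), Delta crew→Ridge site (13 hours), Golf crew→South site (24 hours) — total 10+10+21+13+24 = 78 hours.
Column-greedy (each site in turn goes to its cheapest remaining crew) gives 91 hours, worse by 13.
Next-best assignment: Foxtrot crew→North site, Alpha crew→Harbor site, Sierra crew→West site, Delta crew→East site, Golf crew→Ridge site = 80 hours.
No other one-to-one assignment undercuts 78 hours.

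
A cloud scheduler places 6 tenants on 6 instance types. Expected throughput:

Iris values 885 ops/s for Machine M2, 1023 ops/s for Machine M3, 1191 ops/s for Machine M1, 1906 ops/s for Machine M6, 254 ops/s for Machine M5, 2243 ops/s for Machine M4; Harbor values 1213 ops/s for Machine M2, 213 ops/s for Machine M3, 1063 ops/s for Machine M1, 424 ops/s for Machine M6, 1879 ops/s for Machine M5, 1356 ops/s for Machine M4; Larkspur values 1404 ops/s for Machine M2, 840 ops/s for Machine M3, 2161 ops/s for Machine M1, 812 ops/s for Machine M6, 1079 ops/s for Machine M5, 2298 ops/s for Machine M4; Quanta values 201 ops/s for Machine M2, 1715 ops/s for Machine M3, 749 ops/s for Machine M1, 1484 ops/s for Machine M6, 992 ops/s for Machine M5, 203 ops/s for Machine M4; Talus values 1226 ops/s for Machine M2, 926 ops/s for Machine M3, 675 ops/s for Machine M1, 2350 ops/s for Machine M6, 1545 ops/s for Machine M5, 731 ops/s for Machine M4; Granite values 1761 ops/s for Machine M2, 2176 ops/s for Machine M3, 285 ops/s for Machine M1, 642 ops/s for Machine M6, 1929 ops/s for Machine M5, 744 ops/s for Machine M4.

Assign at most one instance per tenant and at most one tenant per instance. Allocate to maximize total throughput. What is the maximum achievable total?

Max total: 12109 ops/s

This is a one-to-one assignment (maximum-weight bipartite matching).
Optimal: Iris→Machine M4 (2243 ops/s), Harbor→Machine M5 (1879 ops/s), Larkspur→Machine M1 (2161 ops/s), Quanta→Machine M3 (1715 ops/s), Talus→Machine M6 (2350 ops/s), Granite→Machine M2 (1761 ops/s) — total 2243+1879+2161+1715+2350+1761 = 12109 ops/s.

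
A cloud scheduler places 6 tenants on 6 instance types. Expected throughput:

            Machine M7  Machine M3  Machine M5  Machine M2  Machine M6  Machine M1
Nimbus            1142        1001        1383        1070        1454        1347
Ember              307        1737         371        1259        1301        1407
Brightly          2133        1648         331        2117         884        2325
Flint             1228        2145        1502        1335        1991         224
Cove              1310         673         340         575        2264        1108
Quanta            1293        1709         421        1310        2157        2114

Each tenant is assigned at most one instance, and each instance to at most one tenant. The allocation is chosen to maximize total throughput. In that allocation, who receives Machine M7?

Brightly receives Machine M7.

This is a one-to-one assignment (maximum-weight bipartite matching).
Optimal: Nimbus→Machine M5 (1383 ops/s), Ember→Machine M2 (1259 ops/s), Brightly→Machine M7 (2133 ops/s), Flint→Machine M3 (2145 ops/s), Cove→Machine M6 (2264 ops/s), Quanta→Machine M1 (2114 ops/s) — total 1383+1259+2133+2145+2264+2114 = 11298 ops/s.
Column-greedy (each instance in turn goes to its best remaining tenant) gives 10642 ops/s, worse by 656.
Brightly's own top instance is Machine M1 (2325 ops/s), but forcing Brightly→Machine M1 and reassigning the rest optimally gives only 10669 ops/s — worse by 629.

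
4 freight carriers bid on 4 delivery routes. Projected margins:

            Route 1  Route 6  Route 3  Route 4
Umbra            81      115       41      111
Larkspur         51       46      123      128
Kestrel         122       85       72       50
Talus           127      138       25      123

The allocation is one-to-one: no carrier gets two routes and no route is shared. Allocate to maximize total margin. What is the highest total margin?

This is the linear assignment problem.
Optimal: Umbra→Route 4 ($111k), Larkspur→Route 3 ($123k), Kestrel→Route 1 ($122k), Talus→Route 6 ($138k) — total 111+123+122+138 = $494k.
Row-greedy (each carrier in turn takes its best remaining route) gives $390k, worse by 104.
Swapping Larkspur↔Kestrel (Larkspur→Route 1 $51k, Kestrel→Route 3 $72k) loses 122.
No other one-to-one assignment exceeds $494k.

Max total: $494k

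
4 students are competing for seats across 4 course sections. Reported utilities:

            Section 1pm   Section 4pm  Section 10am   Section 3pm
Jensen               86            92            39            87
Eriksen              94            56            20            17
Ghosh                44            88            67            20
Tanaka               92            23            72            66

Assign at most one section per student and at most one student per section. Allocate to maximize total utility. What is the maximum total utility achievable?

Maximum total: 341 points

Optimal: Jensen→Section 3pm (87 points), Eriksen→Section 1pm (94 points), Ghosh→Section 4pm (88 points), Tanaka→Section 10am (72 points) — total 87+94+88+72 = 341 points.
Row-greedy (each student in turn takes its best remaining section) gives 319 points, worse by 22.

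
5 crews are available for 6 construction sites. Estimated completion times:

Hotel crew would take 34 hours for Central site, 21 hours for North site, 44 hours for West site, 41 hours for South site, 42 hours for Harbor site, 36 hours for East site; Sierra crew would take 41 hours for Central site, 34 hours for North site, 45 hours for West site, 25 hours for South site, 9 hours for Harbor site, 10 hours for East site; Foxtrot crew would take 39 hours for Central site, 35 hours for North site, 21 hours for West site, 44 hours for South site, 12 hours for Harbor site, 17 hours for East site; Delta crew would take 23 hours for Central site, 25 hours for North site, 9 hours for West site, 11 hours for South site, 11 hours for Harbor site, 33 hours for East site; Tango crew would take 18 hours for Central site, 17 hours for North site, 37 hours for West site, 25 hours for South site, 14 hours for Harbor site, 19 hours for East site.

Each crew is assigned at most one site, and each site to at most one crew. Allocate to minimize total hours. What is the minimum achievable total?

Min total: 70 hours

Treat this as an assignment problem: match each crew to one site.
Optimal: Hotel crew→North site (21 hours), Sierra crew→East site (10 hours), Foxtrot crew→Harbor site (12 hours), Delta crew→West site (9 hours), Tango crew→Central site (18 hours) — total 21+10+12+9+18 = 70 hours.
Next-best assignment: Hotel crew→North site, Sierra crew→East site, Foxtrot crew→Harbor site, Delta crew→South site, Tango crew→Central site = 72 hours.
No other one-to-one assignment undercuts 70 hours.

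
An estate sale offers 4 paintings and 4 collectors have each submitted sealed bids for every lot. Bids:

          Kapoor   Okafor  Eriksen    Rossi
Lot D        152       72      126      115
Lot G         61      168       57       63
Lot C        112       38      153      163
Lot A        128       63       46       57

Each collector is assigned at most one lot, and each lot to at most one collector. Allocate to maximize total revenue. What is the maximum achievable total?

Maximum total: $585

Optimal: Kapoor→Lot A ($128), Okafor→Lot G ($168), Eriksen→Lot D ($126), Rossi→Lot C ($163) — total 128+168+126+163 = $585.
Max-entry greedy (repeatedly take the single best remaining cell) gives $529, worse by 56.
Next-best assignment: Kapoor→Lot A, Okafor→Lot G, Eriksen→Lot C, Rossi→Lot D = $564.
Every other assignment is strictly worse.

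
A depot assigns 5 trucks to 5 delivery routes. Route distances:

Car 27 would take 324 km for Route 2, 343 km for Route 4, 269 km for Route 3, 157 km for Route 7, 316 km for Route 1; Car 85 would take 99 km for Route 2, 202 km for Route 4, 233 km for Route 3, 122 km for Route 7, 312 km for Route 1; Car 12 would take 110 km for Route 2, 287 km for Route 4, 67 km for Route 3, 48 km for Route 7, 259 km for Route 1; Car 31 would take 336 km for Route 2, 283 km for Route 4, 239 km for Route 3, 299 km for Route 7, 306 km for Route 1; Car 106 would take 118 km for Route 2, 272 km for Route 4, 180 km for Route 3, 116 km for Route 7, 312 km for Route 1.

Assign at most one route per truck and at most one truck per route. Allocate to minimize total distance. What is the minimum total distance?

Min total: 850 km

Optimal: Car 27→Route 7 (157 km), Car 85→Route 4 (202 km), Car 12→Route 3 (67 km), Car 31→Route 1 (306 km), Car 106→Route 2 (118 km) — total 157+202+67+306+118 = 850 km.
Row-greedy (each truck in turn takes its cheapest remaining route) gives 918 km, worse by 68.
Swapping Car 85↔Car 12 (Car 85→Route 3 233 km, Car 12→Route 4 287 km) adds 251.
Every other assignment is strictly worse.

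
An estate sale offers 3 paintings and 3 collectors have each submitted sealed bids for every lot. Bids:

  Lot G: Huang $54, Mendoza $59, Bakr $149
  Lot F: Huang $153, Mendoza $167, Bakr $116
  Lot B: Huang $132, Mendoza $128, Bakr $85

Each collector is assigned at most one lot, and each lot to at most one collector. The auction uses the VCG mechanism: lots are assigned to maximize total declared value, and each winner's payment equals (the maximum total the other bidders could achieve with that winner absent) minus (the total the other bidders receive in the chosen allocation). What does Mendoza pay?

Mendoza pays $21.

Efficient allocation: Huang→Lot B ($132), Mendoza→Lot F ($167), Bakr→Lot G ($149); total welfare W = $448.
Mendoza receives Lot F at value $167, so the others get W − 167 = $281.
Without Mendoza: best allocation of the remaining 2 bidders over all 3 lots is Huang→Lot F ($153), Bakr→Lot G ($149), total $302.
VCG payment = (others' best without Mendoza) − (others' welfare with Mendoza) = 302 − 281 = $21.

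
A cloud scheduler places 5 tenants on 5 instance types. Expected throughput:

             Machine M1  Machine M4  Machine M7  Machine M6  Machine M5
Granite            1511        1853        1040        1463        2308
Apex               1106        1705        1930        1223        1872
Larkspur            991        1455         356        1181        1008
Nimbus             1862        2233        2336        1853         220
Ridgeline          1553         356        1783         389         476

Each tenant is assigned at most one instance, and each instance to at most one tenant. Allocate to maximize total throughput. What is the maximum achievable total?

Optimal: Granite→Machine M5 (2308 ops/s), Apex→Machine M7 (1930 ops/s), Larkspur→Machine M6 (1181 ops/s), Nimbus→Machine M4 (2233 ops/s), Ridgeline→Machine M1 (1553 ops/s) — total 2308+1930+1181+2233+1553 = 9205 ops/s.
Column-greedy (each instance in turn goes to its best remaining tenant) gives 7302 ops/s, worse by 1903.
Swapping Granite↔Larkspur (Granite→Machine M6 1463 ops/s, Larkspur→Machine M5 1008 ops/s) loses 1018.
Checked against all permutations: 9205 ops/s is optimal.

Max total: 9205 ops/s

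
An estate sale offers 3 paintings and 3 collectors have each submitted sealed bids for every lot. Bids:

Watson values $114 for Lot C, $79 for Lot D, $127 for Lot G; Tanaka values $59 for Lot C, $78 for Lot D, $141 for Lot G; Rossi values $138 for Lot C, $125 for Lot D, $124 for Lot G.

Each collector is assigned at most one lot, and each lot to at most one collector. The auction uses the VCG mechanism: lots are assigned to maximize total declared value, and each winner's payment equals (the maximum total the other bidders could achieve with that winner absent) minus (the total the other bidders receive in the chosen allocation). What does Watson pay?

Efficient allocation: Watson→Lot C ($114), Tanaka→Lot G ($141), Rossi→Lot D ($125); total welfare W = $380.
Watson receives Lot C at value $114, so the others get W − 114 = $266.
Without Watson: best allocation of the remaining 2 bidders over all 3 lots is Tanaka→Lot G ($141), Rossi→Lot C ($138), total $279.
VCG payment = (others' best without Watson) − (others' welfare with Watson) = 279 − 266 = $13.

Watson pays $13.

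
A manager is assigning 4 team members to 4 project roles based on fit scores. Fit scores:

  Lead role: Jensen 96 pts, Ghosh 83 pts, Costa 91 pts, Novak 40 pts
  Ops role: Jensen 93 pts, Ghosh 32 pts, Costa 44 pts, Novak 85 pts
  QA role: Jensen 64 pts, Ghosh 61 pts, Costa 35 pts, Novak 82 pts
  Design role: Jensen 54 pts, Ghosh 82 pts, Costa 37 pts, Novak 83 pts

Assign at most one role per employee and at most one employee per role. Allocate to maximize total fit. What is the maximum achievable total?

Max total: 348 pts

Optimal: Jensen→Ops role (93 pts), Ghosh→Design role (82 pts), Costa→Lead role (91 pts), Novak→QA role (82 pts) — total 93+82+91+82 = 348 pts.
Row-greedy (each employee in turn takes its best remaining role) gives 304 pts, worse by 44.
Next-best assignment: Jensen→Ops role, Ghosh→QA role, Costa→Lead role, Novak→Design role = 328 pts.
Swapping Costa↔Ghosh (Costa→Design role 37 pts, Ghosh→Lead role 83 pts) loses 53.
Every other assignment is strictly worse.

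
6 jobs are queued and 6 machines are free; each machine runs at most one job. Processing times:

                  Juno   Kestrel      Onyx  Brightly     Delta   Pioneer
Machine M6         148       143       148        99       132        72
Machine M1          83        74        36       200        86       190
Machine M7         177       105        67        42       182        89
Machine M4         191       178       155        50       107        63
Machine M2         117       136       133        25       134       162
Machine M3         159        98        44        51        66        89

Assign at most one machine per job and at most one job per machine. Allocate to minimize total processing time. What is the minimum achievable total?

Optimal: Juno→Machine M1 (83 min), Kestrel→Machine M7 (105 min), Onyx→Machine M3 (44 min), Brightly→Machine M2 (25 min), Delta→Machine M4 (107 min), Pioneer→Machine M6 (72 min) — total 83+105+44+25+107+72 = 436 min.
Column-greedy (each machine in turn goes to its cheapest remaining job) gives 472 min, worse by 36.

Min total: 436 min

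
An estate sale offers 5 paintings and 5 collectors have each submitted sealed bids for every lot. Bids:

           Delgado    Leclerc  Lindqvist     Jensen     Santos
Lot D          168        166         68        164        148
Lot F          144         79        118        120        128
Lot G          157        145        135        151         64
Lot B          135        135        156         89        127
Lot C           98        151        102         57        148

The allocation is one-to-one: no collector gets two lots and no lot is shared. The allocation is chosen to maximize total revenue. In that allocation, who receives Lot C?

Santos receives Lot C.

Treat this as an assignment problem: match each collector to one lot.
Optimal: Delgado→Lot F ($144), Leclerc→Lot D ($166), Lindqvist→Lot B ($156), Jensen→Lot G ($151), Santos→Lot C ($148) — total 144+166+156+151+148 = $765.
Row-greedy (each collector in turn takes its best remaining lot) gives $754, worse by 11.
Checked against all permutations: $765 is optimal.
Santos's own top lot is Lot D ($148), but forcing Santos→Lot D and reassigning the rest optimally gives only $750 — worse by 15.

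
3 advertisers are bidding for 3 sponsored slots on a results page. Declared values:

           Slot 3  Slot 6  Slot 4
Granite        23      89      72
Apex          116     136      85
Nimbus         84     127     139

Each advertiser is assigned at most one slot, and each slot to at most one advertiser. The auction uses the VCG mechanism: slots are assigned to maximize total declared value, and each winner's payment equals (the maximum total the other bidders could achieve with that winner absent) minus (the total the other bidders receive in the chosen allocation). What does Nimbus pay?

Nimbus pays $3.

Efficient allocation: Granite→Slot 6 ($89), Apex→Slot 3 ($116), Nimbus→Slot 4 ($139); total welfare W = $344.
Nimbus receives Slot 4 at value $139, so the others get W − 139 = $205.
Without Nimbus: best allocation of the remaining 2 bidders over all 3 slots is Granite→Slot 4 ($72), Apex→Slot 6 ($136), total $208.
VCG payment = (others' best without Nimbus) − (others' welfare with Nimbus) = 208 − 205 = $3.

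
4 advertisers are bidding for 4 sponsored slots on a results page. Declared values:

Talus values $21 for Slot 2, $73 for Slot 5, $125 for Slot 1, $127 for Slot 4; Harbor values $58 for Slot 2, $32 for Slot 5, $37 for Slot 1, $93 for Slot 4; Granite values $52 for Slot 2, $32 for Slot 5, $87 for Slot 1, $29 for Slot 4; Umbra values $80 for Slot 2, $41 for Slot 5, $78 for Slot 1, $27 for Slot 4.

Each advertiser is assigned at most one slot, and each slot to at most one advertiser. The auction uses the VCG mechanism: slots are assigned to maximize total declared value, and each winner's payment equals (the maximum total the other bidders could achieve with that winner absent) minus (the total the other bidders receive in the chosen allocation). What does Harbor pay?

Efficient allocation: Talus→Slot 5 ($73), Harbor→Slot 4 ($93), Granite→Slot 1 ($87), Umbra→Slot 2 ($80); total welfare W = $333.
Harbor receives Slot 4 at value $93, so the others get W − 93 = $240.
Without Harbor: best allocation of the remaining 3 bidders over all 4 slots is Talus→Slot 4 ($127), Granite→Slot 1 ($87), Umbra→Slot 2 ($80), total $294.
VCG payment = (others' best without Harbor) − (others' welfare with Harbor) = 294 − 240 = $54.

Harbor pays $54.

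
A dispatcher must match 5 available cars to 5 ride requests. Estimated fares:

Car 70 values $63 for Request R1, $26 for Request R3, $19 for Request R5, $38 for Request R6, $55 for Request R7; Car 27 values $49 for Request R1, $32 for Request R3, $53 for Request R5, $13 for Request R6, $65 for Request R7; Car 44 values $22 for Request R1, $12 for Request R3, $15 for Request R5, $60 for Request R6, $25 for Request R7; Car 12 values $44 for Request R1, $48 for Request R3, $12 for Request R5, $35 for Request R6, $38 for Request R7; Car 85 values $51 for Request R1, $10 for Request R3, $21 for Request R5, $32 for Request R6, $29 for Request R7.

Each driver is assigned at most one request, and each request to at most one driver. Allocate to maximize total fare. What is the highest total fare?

Optimal: Car 70→Request R7 ($55), Car 27→Request R5 ($53), Car 44→Request R6 ($60), Car 12→Request R3 ($48), Car 85→Request R1 ($51) — total 55+53+60+48+51 = $267.
Column-greedy (each request in turn goes to its best remaining driver) gives $253, worse by 14.
Next-best assignment: Car 70→Request R1, Car 27→Request R7, Car 44→Request R6, Car 12→Request R3, Car 85→Request R5 = $257.
Every other assignment is strictly worse.

Max total: $267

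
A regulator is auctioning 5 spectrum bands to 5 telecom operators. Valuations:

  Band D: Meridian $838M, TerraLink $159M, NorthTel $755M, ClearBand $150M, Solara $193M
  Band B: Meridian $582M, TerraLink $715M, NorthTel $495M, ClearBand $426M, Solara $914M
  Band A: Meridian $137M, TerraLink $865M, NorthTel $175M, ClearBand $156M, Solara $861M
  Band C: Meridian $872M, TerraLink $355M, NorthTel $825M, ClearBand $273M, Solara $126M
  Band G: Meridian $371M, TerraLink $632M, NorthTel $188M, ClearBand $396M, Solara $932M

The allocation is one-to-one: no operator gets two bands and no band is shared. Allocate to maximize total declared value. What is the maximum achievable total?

This is the linear assignment problem.
Optimal: Meridian→Band D ($838M), TerraLink→Band A ($865M), NorthTel→Band C ($825M), ClearBand→Band B ($426M), Solara→Band G ($932M) — total 838+865+825+426+932 = $3886M.
Max-entry greedy (repeatedly take the single best remaining cell) gives $3850M, worse by 36.
Swapping Meridian↔NorthTel (Meridian→Band C $872M, NorthTel→Band D $755M) loses 36.

Max total: $3886M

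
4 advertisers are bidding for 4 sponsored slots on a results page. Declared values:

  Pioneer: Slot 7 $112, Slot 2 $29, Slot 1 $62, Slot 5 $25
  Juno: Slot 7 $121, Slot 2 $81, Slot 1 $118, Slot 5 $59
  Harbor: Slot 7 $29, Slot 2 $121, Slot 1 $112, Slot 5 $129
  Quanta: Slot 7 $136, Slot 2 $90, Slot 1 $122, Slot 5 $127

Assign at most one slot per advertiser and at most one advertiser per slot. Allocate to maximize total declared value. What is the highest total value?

Max total: $478

Optimal: Pioneer→Slot 7 ($112), Juno→Slot 1 ($118), Harbor→Slot 2 ($121), Quanta→Slot 5 ($127) — total 112+118+121+127 = $478.
Row-greedy (each advertiser in turn takes its best remaining slot) gives $449, worse by 29.
Every other assignment is strictly worse.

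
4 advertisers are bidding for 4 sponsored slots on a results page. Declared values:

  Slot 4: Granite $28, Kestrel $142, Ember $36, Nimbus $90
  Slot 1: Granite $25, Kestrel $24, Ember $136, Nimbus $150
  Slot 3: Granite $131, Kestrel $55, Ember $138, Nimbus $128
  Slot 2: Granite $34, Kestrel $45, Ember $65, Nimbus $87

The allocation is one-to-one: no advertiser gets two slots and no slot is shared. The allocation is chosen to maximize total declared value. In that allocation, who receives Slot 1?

This is a one-to-one assignment (maximum-weight bipartite matching).
Optimal: Granite→Slot 3 ($131), Kestrel→Slot 4 ($142), Ember→Slot 1 ($136), Nimbus→Slot 2 ($87) — total 131+142+136+87 = $496.
Column-greedy (each slot in turn goes to its best remaining advertiser) gives $464, worse by 32.
Swapping Kestrel↔Granite (Kestrel→Slot 3 $55, Granite→Slot 4 $28) loses 190.
No other one-to-one assignment exceeds $496.
Ember's own top slot is Slot 3 ($138), but forcing Ember→Slot 3 and reassigning the rest optimally gives only $464 — worse by 32.

Ember receives Slot 1.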